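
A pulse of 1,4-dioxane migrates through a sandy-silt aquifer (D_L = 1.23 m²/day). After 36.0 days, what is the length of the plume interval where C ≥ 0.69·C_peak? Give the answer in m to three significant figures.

16.2 m

The plume is Gaussian with σ = √(2Dt) = √(2 × 1.23 × 36.0) = 9.411 m.
C/C_peak = exp(−Δx²/(2σ²)) = 0.69 ⇒ Δx = σ·√(−2 ln 0.69) = 9.411 × 0.8615 = 8.108 m.
Width = 2Δx = 16.2 m.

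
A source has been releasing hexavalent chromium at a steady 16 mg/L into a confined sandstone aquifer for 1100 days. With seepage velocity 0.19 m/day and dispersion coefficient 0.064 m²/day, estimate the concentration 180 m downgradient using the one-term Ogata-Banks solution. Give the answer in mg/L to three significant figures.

For a continuous step input, C/C₀ ≈ ½·erfc((x−vt)/(2√(Dt))).
vt = 0.19 × 1100 = 209 m and 2√(Dt) = 2√(0.064 × 1100) = 16.78 m.
Argument (x−vt)/(2√(Dt)) = (180 − 209)/16.78 = -1.728; ½·erfc(-1.728) = 0.9927.
C = 16 × 0.9927 = 15.9 mg/L.

15.9 mg/L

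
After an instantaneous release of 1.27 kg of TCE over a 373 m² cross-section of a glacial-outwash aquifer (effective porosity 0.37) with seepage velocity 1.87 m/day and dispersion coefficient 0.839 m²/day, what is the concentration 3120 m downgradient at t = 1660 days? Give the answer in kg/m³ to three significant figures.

6.65e-05 kg/m³

For an instantaneous plane source, C(x,t) = M/(n_e·A·√(4πDt)) · exp(−(x−vt)²/(4Dt)), with n_e·A the pore (flow) area.
Plume center vt = 1.87 × 1660 = 3104.2 m, so the well at 3120 m is 15.8 m downgradient of the peak.
√(4πDt) = 132.3 m, giving peak height M/(n_e·A·√(4πDt)) = 1.27/(0.37 × 373 × 132.3) = 6.956e-05 kg/m³.
(x−vt)²/(4Dt) = (15.8)²/(4 × 0.839 × 1660) = 0.04481; exp(−0.04481) = 0.9562.
C = 6.956e-05 × 0.9562 = 6.65e-05 kg/m³.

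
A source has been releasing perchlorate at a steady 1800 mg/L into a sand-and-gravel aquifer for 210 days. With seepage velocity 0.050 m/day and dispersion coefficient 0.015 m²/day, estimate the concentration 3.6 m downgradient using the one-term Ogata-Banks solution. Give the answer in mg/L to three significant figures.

For a continuous step input, C/C₀ ≈ ½·erfc((x−vt)/(2√(Dt))).
vt = 0.050 × 210 = 10.5 m and 2√(Dt) = 2√(0.015 × 210) = 3.550 m.
Argument (x−vt)/(2√(Dt)) = (3.6 − 10.5)/3.550 = -1.944; ½·erfc(-1.944) = 0.9970.
C = 1800 × 0.9970 = 1790 mg/L.

1790 mg/L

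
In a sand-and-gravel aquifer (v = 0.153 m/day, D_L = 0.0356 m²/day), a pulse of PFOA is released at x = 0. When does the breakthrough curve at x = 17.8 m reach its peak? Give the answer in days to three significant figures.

115 days

For the 1D instantaneous-source solution, setting ∂C/∂t = 0 at fixed x gives v²t² + 2Dt − x² = 0, so t = (√(D² + v²x²) − D)/v².
√(D² + v²x²) = √(0.0356² + 0.153² × 17.8²) = 2.724; v² = 0.023409.
t = (2.724 − 0.0356)/0.023409 = 115 days (vs. the pure-advection estimate x/v = 116 d).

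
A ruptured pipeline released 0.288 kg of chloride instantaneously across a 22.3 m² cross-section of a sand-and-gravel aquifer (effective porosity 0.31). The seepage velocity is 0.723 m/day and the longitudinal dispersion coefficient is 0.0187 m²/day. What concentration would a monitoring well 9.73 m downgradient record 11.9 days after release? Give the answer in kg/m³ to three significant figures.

0.00599 kg/m³

For an instantaneous plane source, C(x,t) = M/(n_e·A·√(4πDt)) · exp(−(x−vt)²/(4Dt)), with n_e·A the pore (flow) area.
Plume center vt = 0.723 × 11.9 = 8.6037 m, so the well at 9.73 m is 1.1263 m downgradient of the peak.
√(4πDt) = 1.672 m, giving peak height M/(n_e·A·√(4πDt)) = 0.288/(0.31 × 22.3 × 1.672) = 0.02492 kg/m³.
(x−vt)²/(4Dt) = (1.1263)²/(4 × 0.0187 × 11.9) = 1.425; exp(−1.425) = 0.2405.
C = 0.02492 × 0.2405 = 0.00599 kg/m³.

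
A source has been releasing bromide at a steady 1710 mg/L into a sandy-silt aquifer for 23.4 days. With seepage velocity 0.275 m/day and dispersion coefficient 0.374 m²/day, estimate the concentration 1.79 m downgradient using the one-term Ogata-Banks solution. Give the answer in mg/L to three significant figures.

For a continuous step input, C/C₀ ≈ ½·erfc((x−vt)/(2√(Dt))).
vt = 0.275 × 23.4 = 6.435 m and 2√(Dt) = 2√(0.374 × 23.4) = 5.917 m.
Argument (x−vt)/(2√(Dt)) = (1.79 − 6.435)/5.917 = -0.7850; ½·erfc(-0.7850) = 0.8665.
C = 1710 × 0.8665 = 1480 mg/L.

1480 mg/L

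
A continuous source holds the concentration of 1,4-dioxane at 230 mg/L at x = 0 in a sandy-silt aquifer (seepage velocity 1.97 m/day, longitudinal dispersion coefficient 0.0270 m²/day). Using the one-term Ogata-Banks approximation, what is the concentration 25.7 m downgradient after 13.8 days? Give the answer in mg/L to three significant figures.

For a continuous step input, C/C₀ ≈ ½·erfc((x−vt)/(2√(Dt))).
vt = 1.97 × 13.8 = 27.186 m and 2√(Dt) = 2√(0.0270 × 13.8) = 1.221 m.
Argument (x−vt)/(2√(Dt)) = (25.7 − 27.186)/1.221 = -1.217; ½·erfc(-1.217) = 0.9574.
C = 230 × 0.9574 = 220 mg/L.

220 mg/L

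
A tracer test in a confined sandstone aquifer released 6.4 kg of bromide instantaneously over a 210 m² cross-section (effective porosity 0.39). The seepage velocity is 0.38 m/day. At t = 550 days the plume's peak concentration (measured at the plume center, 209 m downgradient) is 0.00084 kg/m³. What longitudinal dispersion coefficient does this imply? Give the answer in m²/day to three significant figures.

1.25 m²/day

At the plume center C_max = M/(n_e·A·√(4πDt)), so D = M²/(4πt·(n_e·A·C_max)²).
n_e·A·C_max = 0.39 × 210 × 0.00084 = 0.06880 kg/m.
D = 6.4²/(4π × 550 × 0.06880²) = 1.25 m²/day.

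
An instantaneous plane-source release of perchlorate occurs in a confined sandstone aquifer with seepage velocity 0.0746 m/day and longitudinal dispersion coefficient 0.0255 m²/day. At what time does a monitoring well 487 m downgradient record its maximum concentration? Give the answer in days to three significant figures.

For the 1D instantaneous-source solution, setting ∂C/∂t = 0 at fixed x gives v²t² + 2Dt − x² = 0, so t = (√(D² + v²x²) − D)/v².
√(D² + v²x²) = √(0.0255² + 0.0746² × 487²) = 36.33; v² = 0.00556516.
t = (36.33 − 0.0255)/0.00556516 = 6520 days (vs. the pure-advection estimate x/v = 6530 d).

6520 days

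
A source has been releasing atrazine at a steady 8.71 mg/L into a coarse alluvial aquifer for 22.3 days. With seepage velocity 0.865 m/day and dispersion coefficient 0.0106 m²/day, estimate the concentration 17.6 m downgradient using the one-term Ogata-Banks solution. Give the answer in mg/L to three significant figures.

For a continuous step input, C/C₀ ≈ ½·erfc((x−vt)/(2√(Dt))).
vt = 0.865 × 22.3 = 19.2895 m and 2√(Dt) = 2√(0.0106 × 22.3) = 0.9724 m.
Argument (x−vt)/(2√(Dt)) = (17.6 − 19.2895)/0.9724 = -1.737; ½·erfc(-1.737) = 0.9930.
C = 8.71 × 0.9930 = 8.65 mg/L.

8.65 mg/L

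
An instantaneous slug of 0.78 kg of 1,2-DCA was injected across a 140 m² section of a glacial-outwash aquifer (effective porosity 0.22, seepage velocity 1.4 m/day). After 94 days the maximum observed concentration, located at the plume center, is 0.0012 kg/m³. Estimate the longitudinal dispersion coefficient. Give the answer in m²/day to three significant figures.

At the plume center C_max = M/(n_e·A·√(4πDt)), so D = M²/(4πt·(n_e·A·C_max)²).
n_e·A·C_max = 0.22 × 140 × 0.0012 = 0.03696 kg/m.
D = 0.78²/(4π × 94 × 0.03696²) = 0.377 m²/day.

0.377 m²/day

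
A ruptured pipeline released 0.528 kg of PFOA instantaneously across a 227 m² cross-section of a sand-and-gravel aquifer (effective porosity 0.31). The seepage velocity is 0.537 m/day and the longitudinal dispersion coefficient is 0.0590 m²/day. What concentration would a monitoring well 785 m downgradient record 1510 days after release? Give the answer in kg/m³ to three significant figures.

For an instantaneous plane source, C(x,t) = M/(n_e·A·√(4πDt)) · exp(−(x−vt)²/(4Dt)), with n_e·A the pore (flow) area.
Plume center vt = 0.537 × 1510 = 810.87 m, so the well at 785 m is 25.87 m upgradient of the peak.
√(4πDt) = 33.46 m, giving peak height M/(n_e·A·√(4πDt)) = 0.528/(0.31 × 227 × 33.46) = 0.0002242 kg/m³.
(x−vt)²/(4Dt) = (-25.87)²/(4 × 0.0590 × 1510) = 1.878; exp(−1.878) = 0.1529.
C = 0.0002242 × 0.1529 = 3.43e-05 kg/m³.

3.43e-05 kg/m³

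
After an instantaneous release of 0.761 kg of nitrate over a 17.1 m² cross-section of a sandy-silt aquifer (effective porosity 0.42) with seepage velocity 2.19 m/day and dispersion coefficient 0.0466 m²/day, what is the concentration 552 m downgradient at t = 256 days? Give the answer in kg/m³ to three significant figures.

0.00181 kg/m³

For an instantaneous plane source, C(x,t) = M/(n_e·A·√(4πDt)) · exp(−(x−vt)²/(4Dt)), with n_e·A the pore (flow) area.
Plume center vt = 2.19 × 256 = 560.64 m, so the well at 552 m is 8.64 m upgradient of the peak.
√(4πDt) = 12.24 m, giving peak height M/(n_e·A·√(4πDt)) = 0.761/(0.42 × 17.1 × 12.24) = 0.008657 kg/m³.
(x−vt)²/(4Dt) = (-8.64)²/(4 × 0.0466 × 256) = 1.564; exp(−1.564) = 0.2093.
C = 0.008657 × 0.2093 = 0.00181 kg/m³.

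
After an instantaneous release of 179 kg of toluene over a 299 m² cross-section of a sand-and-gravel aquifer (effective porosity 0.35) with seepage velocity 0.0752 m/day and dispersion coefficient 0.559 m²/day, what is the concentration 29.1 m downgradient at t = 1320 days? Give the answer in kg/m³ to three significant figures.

For an instantaneous plane source, C(x,t) = M/(n_e·A·√(4πDt)) · exp(−(x−vt)²/(4Dt)), with n_e·A the pore (flow) area.
Plume center vt = 0.0752 × 1320 = 99.264 m, so the well at 29.1 m is 70.164 m upgradient of the peak.
√(4πDt) = 96.29 m, giving peak height M/(n_e·A·√(4πDt)) = 179/(0.35 × 299 × 96.29) = 0.01776 kg/m³.
(x−vt)²/(4Dt) = (-70.164)²/(4 × 0.559 × 1320) = 1.668; exp(−1.668) = 0.1886.
C = 0.01776 × 0.1886 = 0.00335 kg/m³.

0.00335 kg/m³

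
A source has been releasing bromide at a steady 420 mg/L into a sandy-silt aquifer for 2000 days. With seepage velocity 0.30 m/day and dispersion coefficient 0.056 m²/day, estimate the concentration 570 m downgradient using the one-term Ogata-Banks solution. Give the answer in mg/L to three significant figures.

411 mg/L

For a continuous step input, C/C₀ ≈ ½·erfc((x−vt)/(2√(Dt))).
vt = 0.30 × 2000 = 600 m and 2√(Dt) = 2√(0.056 × 2000) = 21.17 m.
Argument (x−vt)/(2√(Dt)) = (570 − 600)/21.17 = -1.417; ½·erfc(-1.417) = 0.9775.
C = 420 × 0.9775 = 411 mg/L.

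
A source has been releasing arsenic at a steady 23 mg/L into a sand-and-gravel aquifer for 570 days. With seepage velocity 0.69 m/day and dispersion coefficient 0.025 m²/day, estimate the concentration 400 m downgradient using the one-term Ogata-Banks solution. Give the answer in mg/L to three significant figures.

For a continuous step input, C/C₀ ≈ ½·erfc((x−vt)/(2√(Dt))).
vt = 0.69 × 570 = 393.3 m and 2√(Dt) = 2√(0.025 × 570) = 7.550 m.
Argument (x−vt)/(2√(Dt)) = (400 − 393.3)/7.550 = 0.8874; ½·erfc(0.8874) = 0.1047.
C = 23 × 0.1047 = 2.41 mg/L.

2.41 mg/L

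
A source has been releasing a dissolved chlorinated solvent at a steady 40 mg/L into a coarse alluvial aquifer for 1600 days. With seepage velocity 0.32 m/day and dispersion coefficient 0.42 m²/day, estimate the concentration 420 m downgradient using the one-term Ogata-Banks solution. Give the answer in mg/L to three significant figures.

For a continuous step input, C/C₀ ≈ ½·erfc((x−vt)/(2√(Dt))).
vt = 0.32 × 1600 = 512 m and 2√(Dt) = 2√(0.42 × 1600) = 51.85 m.
Argument (x−vt)/(2√(Dt)) = (420 − 512)/51.85 = -1.774; ½·erfc(-1.774) = 0.9939.
C = 40 × 0.9939 = 39.8 mg/L.

39.8 mg/L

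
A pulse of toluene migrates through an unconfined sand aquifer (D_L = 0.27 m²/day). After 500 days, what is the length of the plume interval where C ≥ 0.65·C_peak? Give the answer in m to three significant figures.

30.5 m

The plume is Gaussian with σ = √(2Dt) = √(2 × 0.27 × 500) = 16.43 m.
C/C_peak = exp(−Δx²/(2σ²)) = 0.65 ⇒ Δx = σ·√(−2 ln 0.65) = 16.43 × 0.9282 = 15.25 m.
Width = 2Δx = 30.5 m.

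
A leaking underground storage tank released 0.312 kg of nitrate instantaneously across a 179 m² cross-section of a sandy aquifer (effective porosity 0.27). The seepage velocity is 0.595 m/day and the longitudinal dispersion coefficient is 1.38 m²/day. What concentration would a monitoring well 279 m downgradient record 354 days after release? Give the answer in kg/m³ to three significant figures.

For an instantaneous plane source, C(x,t) = M/(n_e·A·√(4πDt)) · exp(−(x−vt)²/(4Dt)), with n_e·A the pore (flow) area.
Plume center vt = 0.595 × 354 = 210.63 m, so the well at 279 m is 68.37 m downgradient of the peak.
√(4πDt) = 78.35 m, giving peak height M/(n_e·A·√(4πDt)) = 0.312/(0.27 × 179 × 78.35) = 8.239e-05 kg/m³.
(x−vt)²/(4Dt) = (68.37)²/(4 × 1.38 × 354) = 2.392; exp(−2.392) = 0.09145.
C = 8.239e-05 × 0.09145 = 7.53e-06 kg/m³.

7.53e-06 kg/m³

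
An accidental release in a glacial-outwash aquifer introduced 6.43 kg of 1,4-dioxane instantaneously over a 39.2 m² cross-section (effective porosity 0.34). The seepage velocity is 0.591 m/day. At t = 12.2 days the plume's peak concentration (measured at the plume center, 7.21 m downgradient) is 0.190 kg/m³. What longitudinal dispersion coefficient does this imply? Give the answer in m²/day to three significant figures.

At the plume center C_max = M/(n_e·A·√(4πDt)), so D = M²/(4πt·(n_e·A·C_max)²).
n_e·A·C_max = 0.34 × 39.2 × 0.190 = 2.532 kg/m.
D = 6.43²/(4π × 12.2 × 2.532²) = 0.0421 m²/day.

0.0421 m²/day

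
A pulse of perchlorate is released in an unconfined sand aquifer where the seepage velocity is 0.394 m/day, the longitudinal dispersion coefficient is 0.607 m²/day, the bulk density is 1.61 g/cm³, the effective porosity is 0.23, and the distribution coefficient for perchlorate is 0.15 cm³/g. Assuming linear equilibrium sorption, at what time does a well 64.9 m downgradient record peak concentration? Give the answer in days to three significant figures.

330 days

Retardation factor R = 1 + ρ_b·K_d/n = 1 + 1.61 × 0.15/0.23 = 2.050.
Sorption retards both mechanisms: v_R = v/R = 0.1922 m/day, D_R = D/R = 0.2961 m²/day.
Peak time from v_R²t² + 2D_R t − x² = 0: t = (√(D_R² + v_R²x²) − D_R)/v_R².
√(D_R² + v_R²x²) = √(0.2961² + 0.1922² × 64.9²) = 12.48; v_R² = 0.03694.
t = (12.48 − 0.2961)/0.03694 = 330 days.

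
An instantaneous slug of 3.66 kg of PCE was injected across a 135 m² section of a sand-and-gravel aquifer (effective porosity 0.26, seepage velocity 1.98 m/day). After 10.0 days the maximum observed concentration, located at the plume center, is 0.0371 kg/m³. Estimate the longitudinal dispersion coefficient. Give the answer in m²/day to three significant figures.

At the plume center C_max = M/(n_e·A·√(4πDt)), so D = M²/(4πt·(n_e·A·C_max)²).
n_e·A·C_max = 0.26 × 135 × 0.0371 = 1.302 kg/m.
D = 3.66²/(4π × 10.0 × 1.302²) = 0.0629 m²/day.

0.0629 m²/day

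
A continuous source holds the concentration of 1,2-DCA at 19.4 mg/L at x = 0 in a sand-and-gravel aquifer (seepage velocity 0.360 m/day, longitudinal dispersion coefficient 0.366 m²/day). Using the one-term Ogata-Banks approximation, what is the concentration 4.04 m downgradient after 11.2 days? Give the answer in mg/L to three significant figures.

9.68 mg/L

For a continuous step input, C/C₀ ≈ ½·erfc((x−vt)/(2√(Dt))).
vt = 0.360 × 11.2 = 4.032 m and 2√(Dt) = 2√(0.366 × 11.2) = 4.049 m.
Argument (x−vt)/(2√(Dt)) = (4.04 − 4.032)/4.049 = 0.001976; ½·erfc(0.001976) = 0.4989.
C = 19.4 × 0.4989 = 9.68 mg/L.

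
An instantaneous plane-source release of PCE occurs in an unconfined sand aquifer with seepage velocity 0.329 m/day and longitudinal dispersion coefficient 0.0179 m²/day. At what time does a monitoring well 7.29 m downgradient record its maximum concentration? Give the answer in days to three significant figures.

22.0 days

For the 1D instantaneous-source solution, setting ∂C/∂t = 0 at fixed x gives v²t² + 2Dt − x² = 0, so t = (√(D² + v²x²) − D)/v².
√(D² + v²x²) = √(0.0179² + 0.329² × 7.29²) = 2.398; v² = 0.108241.
t = (2.398 − 0.0179)/0.108241 = 22.0 days (vs. the pure-advection estimate x/v = 22.2 d).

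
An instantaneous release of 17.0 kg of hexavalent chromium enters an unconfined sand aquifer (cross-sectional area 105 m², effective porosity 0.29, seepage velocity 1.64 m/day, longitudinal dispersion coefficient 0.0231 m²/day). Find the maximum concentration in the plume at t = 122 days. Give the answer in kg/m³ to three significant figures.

The peak of an instantaneous 1D plume sits at x = vt; there the Gaussian factor is 1 and C_max = M/(n_e·A·√(4πDt)), where n_e·A is the pore area the mass is dissolved in.
√(4πDt) = √(4π × 0.0231 × 122) = 5.951 m, so C_max = 17.0/(0.29 × 105 × 5.951) = 0.0938 kg/m³.

0.0938 kg/m³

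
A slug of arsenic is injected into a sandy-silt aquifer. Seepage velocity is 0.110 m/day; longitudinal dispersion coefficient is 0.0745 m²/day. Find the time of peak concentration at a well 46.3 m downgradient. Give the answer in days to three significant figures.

415 days

For the 1D instantaneous-source solution, setting ∂C/∂t = 0 at fixed x gives v²t² + 2Dt − x² = 0, so t = (√(D² + v²x²) − D)/v².
√(D² + v²x²) = √(0.0745² + 0.110² × 46.3²) = 5.094; v² = 0.0121.
t = (5.094 − 0.0745)/0.0121 = 415 days (vs. the pure-advection estimate x/v = 421 d).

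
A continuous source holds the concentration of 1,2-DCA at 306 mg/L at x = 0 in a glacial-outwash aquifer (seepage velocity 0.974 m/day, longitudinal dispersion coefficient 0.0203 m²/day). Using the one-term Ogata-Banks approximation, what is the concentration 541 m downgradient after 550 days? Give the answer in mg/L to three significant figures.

40.1 mg/L

For a continuous step input, C/C₀ ≈ ½·erfc((x−vt)/(2√(Dt))).
vt = 0.974 × 550 = 535.7 m and 2√(Dt) = 2√(0.0203 × 550) = 6.683 m.
Argument (x−vt)/(2√(Dt)) = (541 − 535.7)/6.683 = 0.7931; ½·erfc(0.7931) = 0.1310.
C = 306 × 0.1310 = 40.1 mg/L.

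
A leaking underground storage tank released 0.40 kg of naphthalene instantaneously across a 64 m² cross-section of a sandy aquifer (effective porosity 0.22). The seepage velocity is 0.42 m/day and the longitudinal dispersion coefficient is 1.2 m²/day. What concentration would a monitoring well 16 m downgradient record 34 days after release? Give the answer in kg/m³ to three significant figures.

0.00123 kg/m³

For an instantaneous plane source, C(x,t) = M/(n_e·A·√(4πDt)) · exp(−(x−vt)²/(4Dt)), with n_e·A the pore (flow) area.
Plume center vt = 0.42 × 34 = 14.28 m, so the well at 16 m is 1.72 m downgradient of the peak.
√(4πDt) = 22.64 m, giving peak height M/(n_e·A·√(4πDt)) = 0.40/(0.22 × 64 × 22.64) = 0.001255 kg/m³.
(x−vt)²/(4Dt) = (1.72)²/(4 × 1.2 × 34) = 0.01813; exp(−0.01813) = 0.9820.
C = 0.001255 × 0.9820 = 0.00123 kg/m³.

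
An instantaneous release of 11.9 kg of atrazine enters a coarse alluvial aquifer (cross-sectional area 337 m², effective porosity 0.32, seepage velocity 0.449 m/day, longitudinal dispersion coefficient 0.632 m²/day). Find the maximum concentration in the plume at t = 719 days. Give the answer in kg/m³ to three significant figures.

The peak of an instantaneous 1D plume sits at x = vt; there the Gaussian factor is 1 and C_max = M/(n_e·A·√(4πDt)), where n_e·A is the pore area the mass is dissolved in.
√(4πDt) = √(4π × 0.632 × 719) = 75.57 m, so C_max = 11.9/(0.32 × 337 × 75.57) = 0.00146 kg/m³.

0.00146 kg/m³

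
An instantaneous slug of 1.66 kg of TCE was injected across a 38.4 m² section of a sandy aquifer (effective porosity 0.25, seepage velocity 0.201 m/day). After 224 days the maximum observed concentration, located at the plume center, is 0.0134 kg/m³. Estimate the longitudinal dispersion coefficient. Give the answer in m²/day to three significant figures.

0.0592 m²/day

At the plume center C_max = M/(n_e·A·√(4πDt)), so D = M²/(4πt·(n_e·A·C_max)²).
n_e·A·C_max = 0.25 × 38.4 × 0.0134 = 0.1286 kg/m.
D = 1.66²/(4π × 224 × 0.1286²) = 0.0592 m²/day.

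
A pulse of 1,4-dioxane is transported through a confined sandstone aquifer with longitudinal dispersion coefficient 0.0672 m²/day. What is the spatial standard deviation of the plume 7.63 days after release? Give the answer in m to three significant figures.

Dispersive spreading gives a Gaussian with σ² = 2Dt; advection only shifts the center.
σ = √(2 × 0.0672 × 7.63) = 1.01 m.

1.01 m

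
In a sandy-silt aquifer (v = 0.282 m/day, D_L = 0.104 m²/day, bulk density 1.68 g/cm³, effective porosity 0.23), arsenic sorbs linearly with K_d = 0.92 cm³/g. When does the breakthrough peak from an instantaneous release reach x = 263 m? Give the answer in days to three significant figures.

Retardation factor R = 1 + ρ_b·K_d/n = 1 + 1.68 × 0.92/0.23 = 7.720.
Sorption retards both mechanisms: v_R = v/R = 0.03653 m/day, D_R = D/R = 0.01347 m²/day.
Peak time from v_R²t² + 2D_R t − x² = 0: t = (√(D_R² + v_R²x²) − D_R)/v_R².
√(D_R² + v_R²x²) = √(0.01347² + 0.03653² × 263²) = 9.607; v_R² = 0.001334.
t = (9.607 − 0.01347)/0.001334 = 7190 days.

7190 days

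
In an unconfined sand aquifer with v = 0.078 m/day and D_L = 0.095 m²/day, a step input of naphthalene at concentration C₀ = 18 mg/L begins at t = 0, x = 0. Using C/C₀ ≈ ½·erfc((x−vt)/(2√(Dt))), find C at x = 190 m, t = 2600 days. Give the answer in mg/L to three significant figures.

For a continuous step input, C/C₀ ≈ ½·erfc((x−vt)/(2√(Dt))).
vt = 0.078 × 2600 = 202.8 m and 2√(Dt) = 2√(0.095 × 2600) = 31.43 m.
Argument (x−vt)/(2√(Dt)) = (190 − 202.8)/31.43 = -0.4073; ½·erfc(-0.4073) = 0.7177.
C = 18 × 0.7177 = 12.9 mg/L.

12.9 mg/L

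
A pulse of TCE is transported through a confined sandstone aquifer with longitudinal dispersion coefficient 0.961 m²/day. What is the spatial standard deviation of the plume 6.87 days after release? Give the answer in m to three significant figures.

3.63 m

Dispersive spreading gives a Gaussian with σ² = 2Dt; advection only shifts the center.
σ = √(2 × 0.961 × 6.87) = 3.63 m.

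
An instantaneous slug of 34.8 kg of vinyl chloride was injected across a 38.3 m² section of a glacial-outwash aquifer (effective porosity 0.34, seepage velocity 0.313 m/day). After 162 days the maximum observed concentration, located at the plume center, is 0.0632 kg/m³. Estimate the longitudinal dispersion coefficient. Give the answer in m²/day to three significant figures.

0.878 m²/day

At the plume center C_max = M/(n_e·A·√(4πDt)), so D = M²/(4πt·(n_e·A·C_max)²).
n_e·A·C_max = 0.34 × 38.3 × 0.0632 = 0.8230 kg/m.
D = 34.8²/(4π × 162 × 0.8230²) = 0.878 m²/day.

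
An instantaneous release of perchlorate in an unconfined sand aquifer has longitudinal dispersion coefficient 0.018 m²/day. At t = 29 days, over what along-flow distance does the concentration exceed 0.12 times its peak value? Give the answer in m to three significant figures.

4.21 m

The plume is Gaussian with σ = √(2Dt) = √(2 × 0.018 × 29) = 1.022 m.
C/C_peak = exp(−Δx²/(2σ²)) = 0.12 ⇒ Δx = σ·√(−2 ln 0.12) = 1.022 × 2.059 = 2.104 m.
Width = 2Δx = 4.21 m.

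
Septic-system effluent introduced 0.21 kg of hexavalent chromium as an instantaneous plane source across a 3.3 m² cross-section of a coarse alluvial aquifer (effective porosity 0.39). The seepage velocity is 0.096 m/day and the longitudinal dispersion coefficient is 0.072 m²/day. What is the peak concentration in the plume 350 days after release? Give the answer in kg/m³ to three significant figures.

The peak of an instantaneous 1D plume sits at x = vt; there the Gaussian factor is 1 and C_max = M/(n_e·A·√(4πDt)), where n_e·A is the pore area the mass is dissolved in.
√(4πDt) = √(4π × 0.072 × 350) = 17.80 m, so C_max = 0.21/(0.39 × 3.3 × 17.80) = 0.00917 kg/m³.

0.00917 kg/m³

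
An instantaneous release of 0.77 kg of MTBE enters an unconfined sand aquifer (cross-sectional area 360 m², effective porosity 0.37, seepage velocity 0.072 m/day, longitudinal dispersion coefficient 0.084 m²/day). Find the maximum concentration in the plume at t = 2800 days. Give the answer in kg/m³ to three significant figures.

0.000106 kg/m³

The peak of an instantaneous 1D plume sits at x = vt; there the Gaussian factor is 1 and C_max = M/(n_e·A·√(4πDt)), where n_e·A is the pore area the mass is dissolved in.
√(4πDt) = √(4π × 0.084 × 2800) = 54.37 m, so C_max = 0.77/(0.37 × 360 × 54.37) = 0.000106 kg/m³.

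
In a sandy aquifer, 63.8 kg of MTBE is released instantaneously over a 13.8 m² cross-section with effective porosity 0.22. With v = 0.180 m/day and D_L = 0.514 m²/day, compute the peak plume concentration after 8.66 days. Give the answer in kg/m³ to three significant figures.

2.81 kg/m³

The peak of an instantaneous 1D plume sits at x = vt; there the Gaussian factor is 1 and C_max = M/(n_e·A·√(4πDt)), where n_e·A is the pore area the mass is dissolved in.
√(4πDt) = √(4π × 0.514 × 8.66) = 7.479 m, so C_max = 63.8/(0.22 × 13.8 × 7.479) = 2.81 kg/m³.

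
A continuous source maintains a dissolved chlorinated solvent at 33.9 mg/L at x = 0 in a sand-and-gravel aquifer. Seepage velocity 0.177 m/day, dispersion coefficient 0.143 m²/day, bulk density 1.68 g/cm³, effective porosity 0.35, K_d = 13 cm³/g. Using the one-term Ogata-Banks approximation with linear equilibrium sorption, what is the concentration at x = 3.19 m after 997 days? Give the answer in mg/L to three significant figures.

Retardation factor R = 1 + ρ_b·K_d/n = 1 + 1.68 × 13/0.35 = 63.40.
Sorption retards both mechanisms: v_R = v/R = 0.002792 m/day, D_R = D/R = 0.002256 m²/day.
v_R·t = 0.002792 × 997 = 2.783624 m; 2√(D_R t) = 2.999 m; argument = (3.19 − 2.783624)/2.999 = 0.1355.
C = C₀ × ½·erfc(0.1355) = 33.9 × 0.4240 = 14.4 mg/L.

14.4 mg/L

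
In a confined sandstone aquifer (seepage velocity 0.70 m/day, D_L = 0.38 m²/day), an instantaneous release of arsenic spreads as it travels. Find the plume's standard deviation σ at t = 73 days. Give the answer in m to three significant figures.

7.45 m

Dispersive spreading gives a Gaussian with σ² = 2Dt; advection only shifts the center.
σ = √(2 × 0.38 × 73) = 7.45 m.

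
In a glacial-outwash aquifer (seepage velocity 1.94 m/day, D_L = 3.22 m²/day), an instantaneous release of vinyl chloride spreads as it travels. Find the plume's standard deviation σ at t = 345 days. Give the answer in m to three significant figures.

47.1 m

Dispersive spreading gives a Gaussian with σ² = 2Dt; advection only shifts the center.
σ = √(2 × 3.22 × 345) = 47.1 m.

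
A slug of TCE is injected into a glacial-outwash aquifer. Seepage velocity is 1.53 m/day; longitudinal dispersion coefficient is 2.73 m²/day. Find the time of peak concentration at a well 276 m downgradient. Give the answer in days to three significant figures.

For the 1D instantaneous-source solution, setting ∂C/∂t = 0 at fixed x gives v²t² + 2Dt − x² = 0, so t = (√(D² + v²x²) − D)/v².
√(D² + v²x²) = √(2.73² + 1.53² × 276²) = 422.3; v² = 2.3409.
t = (422.3 − 2.73)/2.3409 = 179 days (vs. the pure-advection estimate x/v = 180 d).

179 days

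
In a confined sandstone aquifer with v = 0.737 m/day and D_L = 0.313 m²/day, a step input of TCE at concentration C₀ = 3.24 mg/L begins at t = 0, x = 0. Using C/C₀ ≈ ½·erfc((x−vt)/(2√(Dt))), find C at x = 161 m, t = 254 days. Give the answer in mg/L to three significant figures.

For a continuous step input, C/C₀ ≈ ½·erfc((x−vt)/(2√(Dt))).
vt = 0.737 × 254 = 187.198 m and 2√(Dt) = 2√(0.313 × 254) = 17.83 m.
Argument (x−vt)/(2√(Dt)) = (161 − 187.198)/17.83 = -1.469; ½·erfc(-1.469) = 0.9811.
C = 3.24 × 0.9811 = 3.18 mg/L.

3.18 mg/L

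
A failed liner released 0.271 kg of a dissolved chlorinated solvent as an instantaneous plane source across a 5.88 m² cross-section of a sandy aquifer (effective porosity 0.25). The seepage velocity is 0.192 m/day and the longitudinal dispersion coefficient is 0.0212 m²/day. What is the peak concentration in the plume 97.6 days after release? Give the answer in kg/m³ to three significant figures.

0.0362 kg/m³

The peak of an instantaneous 1D plume sits at x = vt; there the Gaussian factor is 1 and C_max = M/(n_e·A·√(4πDt)), where n_e·A is the pore area the mass is dissolved in.
√(4πDt) = √(4π × 0.0212 × 97.6) = 5.099 m, so C_max = 0.271/(0.25 × 5.88 × 5.099) = 0.0362 kg/m³.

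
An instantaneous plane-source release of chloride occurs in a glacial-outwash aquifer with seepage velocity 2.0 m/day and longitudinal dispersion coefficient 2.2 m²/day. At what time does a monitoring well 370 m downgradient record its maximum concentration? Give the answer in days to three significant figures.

184 days

For the 1D instantaneous-source solution, setting ∂C/∂t = 0 at fixed x gives v²t² + 2Dt − x² = 0, so t = (√(D² + v²x²) − D)/v².
√(D² + v²x²) = √(2.2² + 2.0² × 370²) = 740.0; v² = 4.
t = (740.0 − 2.2)/4 = 184 days (vs. the pure-advection estimate x/v = 185 d).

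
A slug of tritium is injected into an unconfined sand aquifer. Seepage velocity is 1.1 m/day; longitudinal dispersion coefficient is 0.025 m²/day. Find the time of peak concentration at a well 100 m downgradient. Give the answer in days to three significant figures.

For the 1D instantaneous-source solution, setting ∂C/∂t = 0 at fixed x gives v²t² + 2Dt − x² = 0, so t = (√(D² + v²x²) − D)/v².
√(D² + v²x²) = √(0.025² + 1.1² × 100²) = 110.0; v² = 1.21.
t = (110.0 − 0.025)/1.21 = 90.9 days (vs. the pure-advection estimate x/v = 90.9 d).

90.9 days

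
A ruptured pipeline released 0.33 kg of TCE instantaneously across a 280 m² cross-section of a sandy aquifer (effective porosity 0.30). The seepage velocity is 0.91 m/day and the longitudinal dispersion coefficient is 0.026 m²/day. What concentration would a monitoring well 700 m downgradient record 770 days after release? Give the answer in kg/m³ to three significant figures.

For an instantaneous plane source, C(x,t) = M/(n_e·A·√(4πDt)) · exp(−(x−vt)²/(4Dt)), with n_e·A the pore (flow) area.
Plume center vt = 0.91 × 770 = 700.7 m, so the well at 700 m is 0.7 m upgradient of the peak.
√(4πDt) = 15.86 m, giving peak height M/(n_e·A·√(4πDt)) = 0.33/(0.30 × 280 × 15.86) = 0.0002477 kg/m³.
(x−vt)²/(4Dt) = (-0.7)²/(4 × 0.026 × 770) = 0.006119; exp(−0.006119) = 0.9939.
C = 0.0002477 × 0.9939 = 0.000246 kg/m³.

0.000246 kg/m³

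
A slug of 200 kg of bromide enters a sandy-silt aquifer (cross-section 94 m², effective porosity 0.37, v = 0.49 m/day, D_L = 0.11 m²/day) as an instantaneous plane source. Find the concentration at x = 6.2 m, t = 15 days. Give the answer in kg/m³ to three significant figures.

1.03 kg/m³

For an instantaneous plane source, C(x,t) = M/(n_e·A·√(4πDt)) · exp(−(x−vt)²/(4Dt)), with n_e·A the pore (flow) area.
Plume center vt = 0.49 × 15 = 7.35 m, so the well at 6.2 m is 1.15 m upgradient of the peak.
√(4πDt) = 4.554 m, giving peak height M/(n_e·A·√(4πDt)) = 200/(0.37 × 94 × 4.554) = 1.263 kg/m³.
(x−vt)²/(4Dt) = (-1.15)²/(4 × 0.11 × 15) = 0.2004; exp(−0.2004) = 0.8184.
C = 1.263 × 0.8184 = 1.03 kg/m³.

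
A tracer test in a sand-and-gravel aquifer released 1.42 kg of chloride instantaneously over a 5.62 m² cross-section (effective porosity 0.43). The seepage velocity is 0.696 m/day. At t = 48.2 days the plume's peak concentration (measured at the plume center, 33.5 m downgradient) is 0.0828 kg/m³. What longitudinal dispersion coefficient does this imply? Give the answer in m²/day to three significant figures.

At the plume center C_max = M/(n_e·A·√(4πDt)), so D = M²/(4πt·(n_e·A·C_max)²).
n_e·A·C_max = 0.43 × 5.62 × 0.0828 = 0.2001 kg/m.
D = 1.42²/(4π × 48.2 × 0.2001²) = 0.0831 m²/day.

0.0831 m²/day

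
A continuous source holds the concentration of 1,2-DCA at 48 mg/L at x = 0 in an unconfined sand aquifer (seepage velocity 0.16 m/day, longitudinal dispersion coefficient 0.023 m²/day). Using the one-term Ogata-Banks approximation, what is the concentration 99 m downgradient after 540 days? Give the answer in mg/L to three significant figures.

0.275 mg/L

For a continuous step input, C/C₀ ≈ ½·erfc((x−vt)/(2√(Dt))).
vt = 0.16 × 540 = 86.4 m and 2√(Dt) = 2√(0.023 × 540) = 7.048 m.
Argument (x−vt)/(2√(Dt)) = (99 − 86.4)/7.048 = 1.788; ½·erfc(1.788) = 0.005726.
C = 48 × 0.005726 = 0.275 mg/L.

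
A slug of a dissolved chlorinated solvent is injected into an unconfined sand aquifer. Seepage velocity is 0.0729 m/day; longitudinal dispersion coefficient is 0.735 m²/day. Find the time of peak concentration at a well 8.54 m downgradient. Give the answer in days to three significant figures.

42.9 days

For the 1D instantaneous-source solution, setting ∂C/∂t = 0 at fixed x gives v²t² + 2Dt − x² = 0, so t = (√(D² + v²x²) − D)/v².
√(D² + v²x²) = √(0.735² + 0.0729² × 8.54²) = 0.9632; v² = 0.00531441.
t = (0.9632 − 0.735)/0.00531441 = 42.9 days (vs. the pure-advection estimate x/v = 117 d).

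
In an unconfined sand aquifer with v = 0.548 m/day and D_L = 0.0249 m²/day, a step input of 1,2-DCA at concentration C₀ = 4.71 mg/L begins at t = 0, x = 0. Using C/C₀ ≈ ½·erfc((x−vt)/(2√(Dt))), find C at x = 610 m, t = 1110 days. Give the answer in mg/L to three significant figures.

For a continuous step input, C/C₀ ≈ ½·erfc((x−vt)/(2√(Dt))).
vt = 0.548 × 1110 = 608.28 m and 2√(Dt) = 2√(0.0249 × 1110) = 10.51 m.
Argument (x−vt)/(2√(Dt)) = (610 − 608.28)/10.51 = 0.1637; ½·erfc(0.1637) = 0.4085.
C = 4.71 × 0.4085 = 1.92 mg/L.

1.92 mg/L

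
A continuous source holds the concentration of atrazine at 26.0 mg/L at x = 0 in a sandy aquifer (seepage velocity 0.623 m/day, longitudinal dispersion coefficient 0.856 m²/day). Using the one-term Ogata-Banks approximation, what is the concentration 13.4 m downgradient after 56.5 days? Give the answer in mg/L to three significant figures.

25.7 mg/L

For a continuous step input, C/C₀ ≈ ½·erfc((x−vt)/(2√(Dt))).
vt = 0.623 × 56.5 = 35.1995 m and 2√(Dt) = 2√(0.856 × 56.5) = 13.91 m.
Argument (x−vt)/(2√(Dt)) = (13.4 − 35.1995)/13.91 = -1.567; ½·erfc(-1.567) = 0.9867.
C = 26.0 × 0.9867 = 25.7 mg/L.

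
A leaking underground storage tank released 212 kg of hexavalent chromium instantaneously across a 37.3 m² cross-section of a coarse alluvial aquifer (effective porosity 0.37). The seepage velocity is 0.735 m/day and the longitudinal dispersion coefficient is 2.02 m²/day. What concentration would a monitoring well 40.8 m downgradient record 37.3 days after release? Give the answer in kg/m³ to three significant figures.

For an instantaneous plane source, C(x,t) = M/(n_e·A·√(4πDt)) · exp(−(x−vt)²/(4Dt)), with n_e·A the pore (flow) area.
Plume center vt = 0.735 × 37.3 = 27.4155 m, so the well at 40.8 m is 13.3845 m downgradient of the peak.
√(4πDt) = 30.77 m, giving peak height M/(n_e·A·√(4πDt)) = 212/(0.37 × 37.3 × 30.77) = 0.4992 kg/m³.
(x−vt)²/(4Dt) = (13.3845)²/(4 × 2.02 × 37.3) = 0.5944; exp(−0.5944) = 0.5519.
C = 0.4992 × 0.5519 = 0.276 kg/m³.

0.276 kg/m³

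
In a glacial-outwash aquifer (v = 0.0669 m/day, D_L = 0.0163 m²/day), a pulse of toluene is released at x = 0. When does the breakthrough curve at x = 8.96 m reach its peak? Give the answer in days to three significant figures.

130 days

For the 1D instantaneous-source solution, setting ∂C/∂t = 0 at fixed x gives v²t² + 2Dt − x² = 0, so t = (√(D² + v²x²) − D)/v².
√(D² + v²x²) = √(0.0163² + 0.0669² × 8.96²) = 0.5996; v² = 0.00447561.
t = (0.5996 − 0.0163)/0.00447561 = 130 days (vs. the pure-advection estimate x/v = 134 d).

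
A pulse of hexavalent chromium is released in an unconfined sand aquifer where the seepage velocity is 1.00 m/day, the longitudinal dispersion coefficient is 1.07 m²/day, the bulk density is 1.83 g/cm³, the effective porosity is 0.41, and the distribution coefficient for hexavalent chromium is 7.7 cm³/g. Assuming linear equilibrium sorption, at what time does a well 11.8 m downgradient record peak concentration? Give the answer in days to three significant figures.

381 days

Retardation factor R = 1 + ρ_b·K_d/n = 1 + 1.83 × 7.7/0.41 = 35.37.
Sorption retards both mechanisms: v_R = v/R = 0.02827 m/day, D_R = D/R = 0.03025 m²/day.
Peak time from v_R²t² + 2D_R t − x² = 0: t = (√(D_R² + v_R²x²) − D_R)/v_R².
√(D_R² + v_R²x²) = √(0.03025² + 0.02827² × 11.8²) = 0.3350; v_R² = 0.0007992.
t = (0.3350 − 0.03025)/0.0007992 = 381 days.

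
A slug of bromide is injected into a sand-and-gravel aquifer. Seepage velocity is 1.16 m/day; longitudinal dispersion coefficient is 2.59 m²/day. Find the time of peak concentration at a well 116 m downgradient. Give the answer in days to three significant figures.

98.1 days

For the 1D instantaneous-source solution, setting ∂C/∂t = 0 at fixed x gives v²t² + 2Dt − x² = 0, so t = (√(D² + v²x²) − D)/v².
√(D² + v²x²) = √(2.59² + 1.16² × 116²) = 134.6; v² = 1.3456.
t = (134.6 − 2.59)/1.3456 = 98.1 days (vs. the pure-advection estimate x/v = 100 d).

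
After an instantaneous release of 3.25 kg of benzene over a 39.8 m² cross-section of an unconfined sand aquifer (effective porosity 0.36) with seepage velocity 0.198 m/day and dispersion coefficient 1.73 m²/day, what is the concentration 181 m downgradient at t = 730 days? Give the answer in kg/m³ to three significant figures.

0.00138 kg/m³

For an instantaneous plane source, C(x,t) = M/(n_e·A·√(4πDt)) · exp(−(x−vt)²/(4Dt)), with n_e·A the pore (flow) area.
Plume center vt = 0.198 × 730 = 144.54 m, so the well at 181 m is 36.46 m downgradient of the peak.
√(4πDt) = 126.0 m, giving peak height M/(n_e·A·√(4πDt)) = 3.25/(0.36 × 39.8 × 126.0) = 0.001800 kg/m³.
(x−vt)²/(4Dt) = (36.46)²/(4 × 1.73 × 730) = 0.2632; exp(−0.2632) = 0.7686.
C = 0.001800 × 0.7686 = 0.00138 kg/m³.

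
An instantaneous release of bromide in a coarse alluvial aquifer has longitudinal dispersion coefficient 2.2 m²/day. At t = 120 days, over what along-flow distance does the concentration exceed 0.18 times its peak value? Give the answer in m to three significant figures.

85.1 m

The plume is Gaussian with σ = √(2Dt) = √(2 × 2.2 × 120) = 22.98 m.
C/C_peak = exp(−Δx²/(2σ²)) = 0.18 ⇒ Δx = σ·√(−2 ln 0.18) = 22.98 × 1.852 = 42.56 m.
Width = 2Δx = 85.1 m.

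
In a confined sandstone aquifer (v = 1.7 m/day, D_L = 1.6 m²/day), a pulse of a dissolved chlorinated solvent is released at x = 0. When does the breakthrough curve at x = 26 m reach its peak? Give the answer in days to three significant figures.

For the 1D instantaneous-source solution, setting ∂C/∂t = 0 at fixed x gives v²t² + 2Dt − x² = 0, so t = (√(D² + v²x²) − D)/v².
√(D² + v²x²) = √(1.6² + 1.7² × 26²) = 44.23; v² = 2.89.
t = (44.23 − 1.6)/2.89 = 14.8 days (vs. the pure-advection estimate x/v = 15.3 d).

14.8 days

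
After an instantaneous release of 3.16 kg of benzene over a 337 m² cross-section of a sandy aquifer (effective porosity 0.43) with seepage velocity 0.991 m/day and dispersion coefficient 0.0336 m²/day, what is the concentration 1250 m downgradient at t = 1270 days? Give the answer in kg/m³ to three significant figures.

0.000612 kg/m³

For an instantaneous plane source, C(x,t) = M/(n_e·A·√(4πDt)) · exp(−(x−vt)²/(4Dt)), with n_e·A the pore (flow) area.
Plume center vt = 0.991 × 1270 = 1258.57 m, so the well at 1250 m is 8.57 m upgradient of the peak.
√(4πDt) = 23.16 m, giving peak height M/(n_e·A·√(4πDt)) = 3.16/(0.43 × 337 × 23.16) = 0.0009416 kg/m³.
(x−vt)²/(4Dt) = (-8.57)²/(4 × 0.0336 × 1270) = 0.4303; exp(−0.4303) = 0.6503.
C = 0.0009416 × 0.6503 = 0.000612 kg/m³.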